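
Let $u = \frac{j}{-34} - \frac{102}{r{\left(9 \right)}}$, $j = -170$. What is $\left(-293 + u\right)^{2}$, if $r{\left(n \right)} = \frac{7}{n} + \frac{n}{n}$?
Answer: $\frac{7634169}{64} \approx 1.1928 \cdot 10^{5}$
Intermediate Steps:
$r{\left(n \right)} = 1 + \frac{7}{n}$ ($r{\left(n \right)} = \frac{7}{n} + 1 = 1 + \frac{7}{n}$)
$u = - \frac{419}{8}$ ($u = - \frac{170}{-34} - \frac{102}{\frac{1}{9} \left(7 + 9\right)} = \left(-170\right) \left(- \frac{1}{34}\right) - \frac{102}{\frac{1}{9} \cdot 16} = 5 - \frac{102}{\frac{16}{9}} = 5 - \frac{459}{8} = - \frac{419}{8} \approx -52.375$)
$\left(-293 + u\right)^{2} = \left(-293 - \frac{419}{8}\right)^{2} = \left(- \frac{2763}{8}\right)^{2} = \frac{7634169}{64}$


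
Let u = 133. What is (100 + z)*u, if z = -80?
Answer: 2660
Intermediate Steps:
(100 + z)*u = (100 - 80)*133 = 20*133 = 2660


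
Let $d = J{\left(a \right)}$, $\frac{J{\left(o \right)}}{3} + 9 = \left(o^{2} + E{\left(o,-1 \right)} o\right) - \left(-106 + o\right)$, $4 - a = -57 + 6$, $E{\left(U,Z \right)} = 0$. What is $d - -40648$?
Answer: $49849$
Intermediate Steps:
$a = 55$ ($a = 4 - \left(-57 + 6\right) = 4 - -51 = 4 + 51 = 55$)
$J{\left(o \right)} = 291 - 3 o + 3 o^{2}$ ($J{\left(o \right)} = -27 + 3 \left(\left(o^{2} + 0 o\right) - \left(-106 + o\right)\right) = -27 + 3 \left(\left(o^{2} + 0\right) - \left(-106 + o\right)\right) = -27 + 3 \left(o^{2} - \left(-106 + o\right)\right) = -27 + 3 \left(106 + o^{2} - o\right) = -27 + \left(318 - 3 o + 3 o^{2}\right) = 291 - 3 o + 3 o^{2}$)
$d = 9201$ ($d = 291 - 165 + 3 \cdot 55^{2} = 291 - 165 + 3 \cdot 3025 = 291 - 165 + 9075 = 9201$)
$d - -40648 = 9201 - -40648 = 9201 + 40648 = 49849$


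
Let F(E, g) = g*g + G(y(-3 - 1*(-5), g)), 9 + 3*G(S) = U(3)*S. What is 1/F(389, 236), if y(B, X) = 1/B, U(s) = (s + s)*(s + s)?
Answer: 1/55699 ≈ 1.7954e-5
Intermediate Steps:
U(s) = 4*s**2 (U(s) = (2*s)*(2*s) = 4*s**2)
G(S) = -3 + 12*S (G(S) = -3 + ((4*3**2)*S)/3 = -3 + ((4*9)*S)/3 = -3 + (36*S)/3 = -3 + 12*S)
F(E, g) = 3 + g**2 (F(E, g) = g*g + (-3 + 12/(-3 - 1*(-5))) = g**2 + (-3 + 12/(-3 + 5)) = g**2 + (-3 + 12/2) = g**2 + (-3 + 12*(1/2)) = g**2 + (-3 + 6) = g**2 + 3 = 3 + g**2)
1/F(389, 236) = 1/(3 + 236**2) = 1/(3 + 55696) = 1/55699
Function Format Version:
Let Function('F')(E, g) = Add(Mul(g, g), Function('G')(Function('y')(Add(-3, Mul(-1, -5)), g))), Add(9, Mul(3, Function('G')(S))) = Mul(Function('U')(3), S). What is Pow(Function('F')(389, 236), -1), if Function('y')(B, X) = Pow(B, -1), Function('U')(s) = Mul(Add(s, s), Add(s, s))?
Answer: Rational(1, 55699) ≈ 1.7954e-5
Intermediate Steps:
Function('U')(s) = Mul(4, Pow(s, 2)) (Function('U')(s) = Mul(Mul(2, s), Mul(2, s)) = Mul(4, Pow(s, 2)))
Function('G')(S) = Add(-3, Mul(12, S)) (Function('G')(S) = Add(-3, Mul(Rational(1, 3), Mul(Mul(4, Pow(3, 2)), S))) = Add(-3, Mul(Rational(1, 3), Mul(Mul(4, 9), S))) = Add(-3, Mul(Rational(1, 3), Mul(36, S))) = Add(-3, Mul(12, S)))
Function('F')(E, g) = Add(3, Pow(g, 2)) (Function('F')(E, g) = Add(Mul(g, g), Add(-3, Mul(12, Pow(Add(-3, Mul(-1, -5)), -1)))) = Add(Pow(g, 2), Add(-3, Mul(12, Pow(Add(-3, 5), -1)))) = Add(Pow(g, 2), Add(-3, Mul(12, Pow(2, -1)))) = Add(Pow(g, 2), Add(-3, Mul(12, Rational(1, 2)))) = Add(Pow(g, 2), Add(-3, 6)) = Add(Pow(g, 2), 3) = Add(3, Pow(g, 2)))
Pow(Function('F')(389, 236), -1) = Pow(Add(3, Pow(236, 2)), -1) = Pow(Add(3, 55696), -1) = Pow(55699, -1) = Rational(1, 55699)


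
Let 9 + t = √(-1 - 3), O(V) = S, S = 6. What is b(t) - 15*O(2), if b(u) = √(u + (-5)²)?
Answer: -90 + √(16 + 2*I) ≈ -85.992 + 0.24952*I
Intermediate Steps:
O(V) = 6
t = -9 + 2*I (t = -9 + √(-1 - 3) = -9 + √(-4) = -9 + 2*I ≈ -9.0 + 2.0*I)
b(u) = √(25 + u) (b(u) = √(u + 25) = √(25 + u))
b(t) - 15*O(2) = √(25 + (-9 + 2*I)) - 15*6 = √(16 + 2*I) - 90 = -90 + √(16 + 2*I)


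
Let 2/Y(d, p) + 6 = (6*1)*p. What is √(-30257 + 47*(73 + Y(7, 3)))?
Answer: I*√965454/6 ≈ 163.76*I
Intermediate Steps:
Y(d, p) = 2/(-6 + 6*p) (Y(d, p) = 2/(-6 + (6*1)*p) = 2/(-6 + 6*p))
√(-30257 + 47*(73 + Y(7, 3))) = √(-30257 + 47*(73 + 1/(3*(-1 + 3)))) = √(-30257 + 47*(73 + (⅓)/2)) = √(-30257 + 47*(73 + (⅓)*(½))) = √(-30257 + 47*(73 + ⅙)) = √(-30257 + 47*(439/6)) = √(-30257 + 20633/6) = √(-160909/6) = I*√965454/6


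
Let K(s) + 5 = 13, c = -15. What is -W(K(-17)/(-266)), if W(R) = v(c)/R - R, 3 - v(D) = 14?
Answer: -194595/532 ≈ -365.78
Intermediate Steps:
K(s) = 8 (K(s) = -5 + 13 = 8)
v(D) = -11 (v(D) = 3 - 1*14 = 3 - 14 = -11)
W(R) = -R - 11/R (W(R) = -11/R - R = -R - 11/R)
-W(K(-17)/(-266)) = -(-8/(-266) - 11/(8/(-266))) = -(-8*(-1)/266 - 11/(8*(-1/266))) = -(-1*(-4/133) - 11/(-4/133)) = -(4/133 - 11*(-133/4)) = -(4/133 + 1463/4) = -1*194595/532 = -194595/532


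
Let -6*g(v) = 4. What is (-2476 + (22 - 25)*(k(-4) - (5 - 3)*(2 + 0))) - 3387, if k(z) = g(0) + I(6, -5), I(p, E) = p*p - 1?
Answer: -5954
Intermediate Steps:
g(v) = -⅔ (g(v) = -⅙*4 = -⅔)
I(p, E) = -1 + p² (I(p, E) = p² - 1 = -1 + p²)
k(z) = 103/3 (k(z) = -⅔ + (-1 + 6²) = -⅔ + (-1 + 36) = -⅔ + 35 = 103/3)
(-2476 + (22 - 25)*(k(-4) - (5 - 3)*(2 + 0))) - 3387 = (-2476 + (22 - 25)*(103/3 - (5 - 3)*(2 + 0))) - 3387 = (-2476 - 3*(103/3 - 2*2)) - 3387 = (-2476 - 3*(103/3 - 1*4)) - 3387 = (-2476 - 3*(103/3 - 4)) - 3387 = (-2476 - 3*91/3) - 3387 = (-2476 - 91) - 3387 = -2567 - 3387 = -5954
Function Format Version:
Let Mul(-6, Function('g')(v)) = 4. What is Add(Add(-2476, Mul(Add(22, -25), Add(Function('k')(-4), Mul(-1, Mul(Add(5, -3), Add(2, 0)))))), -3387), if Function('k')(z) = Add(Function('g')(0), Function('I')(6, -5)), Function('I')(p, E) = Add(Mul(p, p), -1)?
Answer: -5954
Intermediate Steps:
Function('g')(v) = Rational(-2, 3) (Function('g')(v) = Mul(Rational(-1, 6), 4) = Rational(-2, 3))
Function('I')(p, E) = Add(-1, Pow(p, 2)) (Function('I')(p, E) = Add(Pow(p, 2), -1) = Add(-1, Pow(p, 2)))
Function('k')(z) = Rational(103, 3) (Function('k')(z) = Add(Rational(-2, 3), Add(-1, Pow(6, 2))) = Add(Rational(-2, 3), Add(-1, 36)) = Add(Rational(-2, 3), 35) = Rational(103, 3))
Add(Add(-2476, Mul(Add(22, -25), Add(Function('k')(-4), Mul(-1, Mul(Add(5, -3), Add(2, 0)))))), -3387) = Add(Add(-2476, Mul(Add(22, -25), Add(Rational(103, 3), Mul(-1, Mul(Add(5, -3), Add(2, 0)))))), -3387) = Add(Add(-2476, Mul(-3, Add(Rational(103, 3), Mul(-1, Mul(2, 2))))), -3387) = Add(Add(-2476, Mul(-3, Add(Rational(103, 3), Mul(-1, 4)))), -3387) = Add(Add(-2476, Mul(-3, Add(Rational(103, 3), -4))), -3387) = Add(Add(-2476, Mul(-3, Rational(91, 3))), -3387) = Add(Add(-2476, -91), -3387) = Add(-2567, -3387) = -5954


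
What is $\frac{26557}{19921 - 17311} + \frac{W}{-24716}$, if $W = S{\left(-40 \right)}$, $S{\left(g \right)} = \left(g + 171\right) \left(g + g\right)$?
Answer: $\frac{170933903}{16127190} \approx 10.599$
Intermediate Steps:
$S{\left(g \right)} = 2 g \left(171 + g\right)$ ($S{\left(g \right)} = \left(171 + g\right) 2 g = 2 g \left(171 + g\right)$)
$W = -10480$ ($W = 2 \left(-40\right) \left(171 - 40\right) = 2 \left(-40\right) 131 = -10480$)
$\frac{26557}{19921 - 17311} + \frac{W}{-24716} = \frac{26557}{19921 - 17311} - \frac{10480}{-24716} = \frac{26557}{2610} - - \frac{2620}{6179} = 26557 \cdot \frac{1}{2610} + \frac{2620}{6179} = \frac{26557}{2610} + \frac{2620}{6179} = \frac{170933903}{16127190}$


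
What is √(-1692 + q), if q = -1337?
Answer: I*√3029 ≈ 55.036*I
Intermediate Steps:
√(-1692 + q) = √(-1692 - 1337) = √(-3029) = I*√3029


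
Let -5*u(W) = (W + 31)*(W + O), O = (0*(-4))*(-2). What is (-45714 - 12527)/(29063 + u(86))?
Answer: -291205/135253 ≈ -2.1530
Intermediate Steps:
O = 0 (O = 0*(-2) = 0)
u(W) = -W*(31 + W)/5 (u(W) = -(W + 31)*(W + 0)/5 = -(31 + W)*W/5 = -W*(31 + W)/5)
(-45714 - 12527)/(29063 + u(86)) = (-45714 - 12527)/(29063 + (⅕)*86*(-31 - 1*86)) = -58241/(29063 + (⅕)*86*(-31 - 86)) = -58241/(29063 + (⅕)*86*(-117)) = -58241/(29063 - 10062/5) = -58241/135253/5 = -58241*5/135253 = -291205/135253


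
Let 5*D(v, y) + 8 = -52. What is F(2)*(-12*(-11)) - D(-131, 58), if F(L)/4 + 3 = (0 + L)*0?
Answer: -1572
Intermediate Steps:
D(v, y) = -12 (D(v, y) = -8/5 + (1/5)*(-52) = -8/5 - 52/5 = -12)
F(L) = -12 (F(L) = -12 + 4*((0 + L)*0) = -12 + 4*(L*0) = -12 + 4*0 = -12 + 0 = -12)
F(2)*(-12*(-11)) - D(-131, 58) = -(-144)*(-11) - 1*(-12) = -12*132 + 12 = -1584 + 12 = -1572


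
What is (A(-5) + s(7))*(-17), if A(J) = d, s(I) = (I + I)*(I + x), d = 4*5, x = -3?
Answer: -1292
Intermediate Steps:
d = 20
s(I) = 2*I*(-3 + I) (s(I) = (I + I)*(I - 3) = (2*I)*(-3 + I) = 2*I*(-3 + I))
A(J) = 20
(A(-5) + s(7))*(-17) = (20 + 2*7*(-3 + 7))*(-17) = (20 + 2*7*4)*(-17) = (20 + 56)*(-17) = 76*(-17) = -1292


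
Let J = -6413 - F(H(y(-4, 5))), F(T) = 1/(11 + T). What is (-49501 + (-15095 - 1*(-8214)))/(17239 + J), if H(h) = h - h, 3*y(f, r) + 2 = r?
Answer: -206734/39695 ≈ -5.2081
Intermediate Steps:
y(f, r) = -2/3 + r/3
H(h) = 0
J = -70544/11 (J = -6413 - 1/(11 + 0) = -6413 - 1/11 = -70544/11 ≈ -6413.1)
(-49501 + (-15095 - 1*(-8214)))/(17239 + J) = (-49501 + (-15095 - 1*(-8214)))/(17239 - 70544/11) = (-49501 + (-15095 + 8214))/(119085/11) = (-49501 - 6881)*(11/119085) = -56382*11/119085 = -206734/39695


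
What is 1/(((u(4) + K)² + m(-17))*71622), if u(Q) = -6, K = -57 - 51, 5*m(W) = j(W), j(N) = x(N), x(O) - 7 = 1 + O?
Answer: 5/4653352962 ≈ 1.0745e-9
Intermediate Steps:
x(O) = 8 + O (x(O) = 7 + (1 + O) = 8 + O)
j(N) = 8 + N
m(W) = 8/5 + W/5 (m(W) = (8 + W)/5 = 8/5 + W/5)
K = -108
1/(((u(4) + K)² + m(-17))*71622) = 1/(((-6 - 108)² + (8/5 + (⅕)*(-17)))*71622) = (1/71622)/((-114)² + (8/5 - 17/5)) = (1/71622)/(12996 - 9/5) = (1/71622)/(64971/5) = (5/64971)*(1/71622) = 5/4653352962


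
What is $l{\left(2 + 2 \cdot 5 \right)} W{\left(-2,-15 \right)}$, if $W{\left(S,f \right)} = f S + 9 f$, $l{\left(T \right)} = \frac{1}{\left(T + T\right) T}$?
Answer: $- \frac{35}{96} \approx -0.36458$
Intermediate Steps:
$l{\left(T \right)} = \frac{1}{2 T^{2}}$ ($l{\left(T \right)} = \frac{1}{2 T T} = \frac{\frac{1}{2} \frac{1}{T}}{T} = \frac{1}{2 T^{2}}$)
$W{\left(S,f \right)} = 9 f + S f$ ($W{\left(S,f \right)} = S f + 9 f = 9 f + S f$)
$l{\left(2 + 2 \cdot 5 \right)} W{\left(-2,-15 \right)} = \frac{1}{2 \left(2 + 2 \cdot 5\right)^{2}} \left(- 15 \left(9 - 2\right)\right) = \frac{1}{2 \left(2 + 10\right)^{2}} \left(\left(-15\right) 7\right) = \frac{1}{2 \cdot 144} \left(-105\right) = \frac{1}{2} \cdot \frac{1}{144} \left(-105\right) = \frac{1}{288} \left(-105\right) = - \frac{35}{96}$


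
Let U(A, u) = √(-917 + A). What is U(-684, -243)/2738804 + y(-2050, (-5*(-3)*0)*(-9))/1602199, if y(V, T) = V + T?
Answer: -2050/1602199 + I*√1601/2738804 ≈ -0.0012795 + 1.4609e-5*I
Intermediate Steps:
y(V, T) = T + V
U(-684, -243)/2738804 + y(-2050, (-5*(-3)*0)*(-9))/1602199 = √(-917 - 684)/2738804 + ((-5*(-3)*0)*(-9) - 2050)/1602199 = √(-1601)*(1/2738804) + ((15*0)*(-9) - 2050)*(1/1602199) = (I*√1601)*(1/2738804) + (0*(-9) - 2050)*(1/1602199) = I*√1601/2738804 + (0 - 2050)*(1/1602199) = I*√1601/2738804 - 2050*1/1602199 = I*√1601/2738804 - 2050/1602199 = -2050/1602199 + I*√1601/2738804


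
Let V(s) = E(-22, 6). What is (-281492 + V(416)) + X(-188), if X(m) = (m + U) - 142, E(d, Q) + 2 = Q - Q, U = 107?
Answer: -281717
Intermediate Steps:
E(d, Q) = -2 (E(d, Q) = -2 + (Q - Q) = -2 + 0 = -2)
V(s) = -2
X(m) = -35 + m (X(m) = (m + 107) - 142 = (107 + m) - 142 = -35 + m)
(-281492 + V(416)) + X(-188) = (-281492 - 2) + (-35 - 188) = -281494 - 223 = -281717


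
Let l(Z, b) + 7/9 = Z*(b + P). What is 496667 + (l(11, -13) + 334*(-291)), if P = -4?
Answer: 3593567/9 ≈ 3.9929e+5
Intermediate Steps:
l(Z, b) = -7/9 + Z*(-4 + b) (l(Z, b) = -7/9 + Z*(b - 4) = -7/9 + Z*(-4 + b))
496667 + (l(11, -13) + 334*(-291)) = 496667 + ((-7/9 - 4*11 + 11*(-13)) + 334*(-291)) = 496667 + ((-7/9 - 44 - 143) - 97194) = 496667 + (-1690/9 - 97194) = 496667 - 876436/9 = 3593567/9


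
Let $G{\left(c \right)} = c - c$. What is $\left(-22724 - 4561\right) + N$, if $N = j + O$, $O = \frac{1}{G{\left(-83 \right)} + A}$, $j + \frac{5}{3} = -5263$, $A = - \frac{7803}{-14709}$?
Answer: $- \frac{84656780}{2601} \approx -32548.0$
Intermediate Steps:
$G{\left(c \right)} = 0$
$A = \frac{2601}{4903}$ ($A = \left(-7803\right) \left(- \frac{1}{14709}\right) = \frac{2601}{4903} \approx 0.53049$)
$j = - \frac{15794}{3}$ ($j = - \frac{5}{3} - 5263 = - \frac{15794}{3} \approx -5264.7$)
$O = \frac{4903}{2601}$ ($O = \frac{1}{0 + \frac{2601}{4903}} = \frac{1}{\frac{2601}{4903}} = \frac{4903}{2601} \approx 1.885$)
$N = - \frac{13688495}{2601}$ ($N = - \frac{15794}{3} + \frac{4903}{2601} = - \frac{13688495}{2601} \approx -5262.8$)
$\left(-22724 - 4561\right) + N = \left(-22724 - 4561\right) - \frac{13688495}{2601} = -27285 - \frac{13688495}{2601} = - \frac{84656780}{2601}$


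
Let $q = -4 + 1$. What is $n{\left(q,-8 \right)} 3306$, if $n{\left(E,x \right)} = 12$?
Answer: $39672$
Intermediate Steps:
$q = -3$
$n{\left(q,-8 \right)} 3306 = 12 \cdot 3306 = 39672$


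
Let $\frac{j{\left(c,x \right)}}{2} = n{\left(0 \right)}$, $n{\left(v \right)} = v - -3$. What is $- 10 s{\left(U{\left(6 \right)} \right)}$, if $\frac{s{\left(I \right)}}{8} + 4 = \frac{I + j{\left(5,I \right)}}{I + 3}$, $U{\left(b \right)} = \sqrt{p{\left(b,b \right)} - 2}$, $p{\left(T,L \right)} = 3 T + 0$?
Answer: $\frac{1440}{7} \approx 205.71$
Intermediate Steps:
$p{\left(T,L \right)} = 3 T$
$U{\left(b \right)} = \sqrt{-2 + 3 b}$ ($U{\left(b \right)} = \sqrt{3 b - 2} = \sqrt{-2 + 3 b}$)
$n{\left(v \right)} = 3 + v$ ($n{\left(v \right)} = v + 3 = 3 + v$)
$j{\left(c,x \right)} = 6$ ($j{\left(c,x \right)} = 2 \left(3 + 0\right) = 2 \cdot 3 = 6$)
$s{\left(I \right)} = -32 + \frac{8 \left(6 + I\right)}{3 + I}$ ($s{\left(I \right)} = -32 + 8 \frac{I + 6}{I + 3} = -32 + 8 \frac{6 + I}{3 + I} = -32 + \frac{8 \left(6 + I\right)}{3 + I}$)
$- 10 s{\left(U{\left(6 \right)} \right)} = - 10 \frac{24 \left(-2 - \sqrt{-2 + 3 \cdot 6}\right)}{3 + \sqrt{-2 + 3 \cdot 6}} = - 10 \frac{24 \left(-2 - \sqrt{-2 + 18}\right)}{3 + \sqrt{-2 + 18}} = - 10 \frac{24 \left(-2 - \sqrt{16}\right)}{3 + \sqrt{16}} = - 10 \frac{24 \left(-2 - 4\right)}{3 + 4} = - 10 \frac{24 \left(-2 - 4\right)}{7} = - 10 \cdot 24 \cdot \frac{1}{7} \left(-6\right) = \left(-10\right) \left(- \frac{144}{7}\right) = \frac{1440}{7}$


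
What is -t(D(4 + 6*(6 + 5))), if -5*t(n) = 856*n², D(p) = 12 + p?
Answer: 5755744/5 ≈ 1.1511e+6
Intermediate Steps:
t(n) = -856*n²/5
-t(D(4 + 6*(6 + 5))) = -(-856)*(12 + (4 + 6*(6 + 5)))²/5 = -(-856)*(12 + (4 + 6*11))²/5 = -(-856)*(12 + (4 + 66))²/5 = -(-856)*(12 + 70)²/5 = -(-856)*82²/5 = -(-856)*6724/5 = -1*(-5755744/5) = 5755744/5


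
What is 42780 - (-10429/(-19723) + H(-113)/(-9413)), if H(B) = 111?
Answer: 7942122206296/185652599 ≈ 42780.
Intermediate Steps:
42780 - (-10429/(-19723) + H(-113)/(-9413)) = 42780 - (-10429/(-19723) + 111/(-9413)) = 42780 - (-10429*(-1/19723) + 111*(-1/9413)) = 42780 - (10429/19723 - 111/9413) = 42780 - 1*95978924/185652599 = 42780 - 95978924/185652599 = 7942122206296/185652599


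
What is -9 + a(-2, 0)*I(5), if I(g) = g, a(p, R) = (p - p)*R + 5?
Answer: 16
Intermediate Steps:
a(p, R) = 5 (a(p, R) = 0*R + 5 = 0 + 5 = 5)
-9 + a(-2, 0)*I(5) = -9 + 5*5 = -9 + 25 = 16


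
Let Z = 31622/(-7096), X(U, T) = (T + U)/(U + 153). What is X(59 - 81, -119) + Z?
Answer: -2571509/464788 ≈ -5.5326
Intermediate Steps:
X(U, T) = (T + U)/(153 + U)
Z = -15811/3548 (Z = 31622*(-1/7096) = -15811/3548 ≈ -4.4563)
X(59 - 81, -119) + Z = (-119 + (59 - 81))/(153 + (59 - 81)) - 15811/3548 = (-119 - 22)/(153 - 22) - 15811/3548 = -141/131 - 15811/3548 = -2571509/464788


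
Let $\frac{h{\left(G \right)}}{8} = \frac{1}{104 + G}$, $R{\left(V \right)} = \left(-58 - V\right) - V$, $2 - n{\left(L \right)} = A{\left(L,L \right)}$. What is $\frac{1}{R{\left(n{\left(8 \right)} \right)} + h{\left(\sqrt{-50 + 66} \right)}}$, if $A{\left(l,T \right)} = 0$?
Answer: $- \frac{27}{1672} \approx -0.016148$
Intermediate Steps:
$n{\left(L \right)} = 2$ ($n{\left(L \right)} = 2 - 0 = 2 + 0 = 2$)
$R{\left(V \right)} = -58 - 2 V$
$h{\left(G \right)} = \frac{8}{104 + G}$
$\frac{1}{R{\left(n{\left(8 \right)} \right)} + h{\left(\sqrt{-50 + 66} \right)}} = \frac{1}{\left(-58 - 4\right) + \frac{8}{104 + \sqrt{-50 + 66}}} = \frac{1}{\left(-58 - 4\right) + \frac{8}{104 + \sqrt{16}}} = \frac{1}{-62 + \frac{8}{104 + 4}} = \frac{1}{-62 + \frac{8}{108}} = \frac{1}{-62 + 8 \cdot \frac{1}{108}} = \frac{1}{-62 + \frac{2}{27}} = \frac{1}{- \frac{1672}{27}} = - \frac{27}{1672}$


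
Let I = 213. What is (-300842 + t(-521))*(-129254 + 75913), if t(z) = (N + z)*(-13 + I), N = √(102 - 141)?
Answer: 21605345322 - 10668200*I*√39 ≈ 2.1605e+10 - 6.6623e+7*I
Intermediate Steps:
N = I*√39 (N = √(-39) = I*√39 ≈ 6.245*I)
t(z) = 200*z + 200*I*√39 (t(z) = (I*√39 + z)*(-13 + 213) = (z + I*√39)*200 = 200*z + 200*I*√39)
(-300842 + t(-521))*(-129254 + 75913) = (-300842 + (200*(-521) + 200*I*√39))*(-129254 + 75913) = (-300842 + (-104200 + 200*I*√39))*(-53341) = (-405042 + 200*I*√39)*(-53341) = 21605345322 - 10668200*I*√39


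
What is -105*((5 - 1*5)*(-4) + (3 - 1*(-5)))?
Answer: -840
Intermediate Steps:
-105*((5 - 1*5)*(-4) + (3 - 1*(-5))) = -105*((5 - 5)*(-4) + (3 + 5)) = -105*(0*(-4) + 8) = -105*(0 + 8) = -105*8 = -840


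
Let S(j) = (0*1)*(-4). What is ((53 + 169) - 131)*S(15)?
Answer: 0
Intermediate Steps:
S(j) = 0 (S(j) = 0*(-4) = 0)
((53 + 169) - 131)*S(15) = ((53 + 169) - 131)*0 = (222 - 131)*0 = 91*0 = 0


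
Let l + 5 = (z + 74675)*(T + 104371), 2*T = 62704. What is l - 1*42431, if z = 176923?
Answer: 34147592918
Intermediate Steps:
T = 31352 (T = (1/2)*62704 = 31352)
l = 34147635349 (l = -5 + (176923 + 74675)*(31352 + 104371) = -5 + 251598*135723 = -5 + 34147635354 = 34147635349)
l - 1*42431 = 34147635349 - 1*42431 = 34147635349 - 42431 = 34147592918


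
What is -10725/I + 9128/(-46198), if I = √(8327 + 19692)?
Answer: -4564/23099 - 10725*√28019/28019 ≈ -64.270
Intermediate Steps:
I = √28019 ≈ 167.39
-10725/I + 9128/(-46198) = -10725*√28019/28019 + 9128/(-46198) = -10725*√28019/28019 + 9128*(-1/46198) = -10725*√28019/28019 - 4564/23099 = -4564/23099 - 10725*√28019/28019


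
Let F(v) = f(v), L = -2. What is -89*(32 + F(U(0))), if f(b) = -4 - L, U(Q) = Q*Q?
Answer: -2670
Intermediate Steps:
U(Q) = Q**2
f(b) = -2 (f(b) = -4 - 1*(-2) = -4 + 2 = -2)
F(v) = -2
-89*(32 + F(U(0))) = -89*(32 - 2) = -89*30 = -2670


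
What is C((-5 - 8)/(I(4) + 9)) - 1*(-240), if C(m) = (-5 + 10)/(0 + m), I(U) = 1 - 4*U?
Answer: 3150/13 ≈ 242.31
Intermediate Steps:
C(m) = 5/m
C((-5 - 8)/(I(4) + 9)) - 1*(-240) = 5/(((-5 - 8)/((1 - 4*4) + 9))) - 1*(-240) = 5/((-13/((1 - 16) + 9))) + 240 = 5/((-13/(-15 + 9))) + 240 = 5/((-13/(-6))) + 240 = 5/((-13*(-1/6))) + 240 = 5/(13/6) + 240 = 5*(6/13) + 240 = 30/13 + 240 = 3150/13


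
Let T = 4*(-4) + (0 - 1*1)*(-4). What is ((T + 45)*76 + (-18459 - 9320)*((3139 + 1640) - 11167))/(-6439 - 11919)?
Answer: -88727380/9179 ≈ -9666.3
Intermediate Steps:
T = -12 (T = -16 + (0 - 1)*(-4) = -16 - 1*(-4) = -16 + 4 = -12)
((T + 45)*76 + (-18459 - 9320)*((3139 + 1640) - 11167))/(-6439 - 11919) = ((-12 + 45)*76 + (-18459 - 9320)*((3139 + 1640) - 11167))/(-6439 - 11919) = (33*76 - 27779*(4779 - 11167))/(-18358) = (2508 - 27779*(-6388))*(-1/18358) = (2508 + 177452252)*(-1/18358) = 177454760*(-1/18358) = -88727380/9179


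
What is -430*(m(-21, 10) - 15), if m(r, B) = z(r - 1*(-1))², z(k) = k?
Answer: -165550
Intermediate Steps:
m(r, B) = (1 + r)² (m(r, B) = (r - 1*(-1))² = (r + 1)² = (1 + r)²)
-430*(m(-21, 10) - 15) = -430*((1 - 21)² - 15) = -430*((-20)² - 15) = -430*(400 - 15) = -430*385 = -165550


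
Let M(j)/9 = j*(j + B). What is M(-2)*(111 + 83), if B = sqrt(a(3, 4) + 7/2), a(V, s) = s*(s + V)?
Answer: 6984 - 5238*sqrt(14) ≈ -12615.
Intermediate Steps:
a(V, s) = s*(V + s)
B = 3*sqrt(14)/2 (B = sqrt(4*(3 + 4) + 7/2) = sqrt(4*7 + 7*(1/2)) = sqrt(28 + 7/2) = sqrt(63/2) = 3*sqrt(14)/2 ≈ 5.6125)
M(j) = 9*j*(j + 3*sqrt(14)/2) (M(j) = 9*(j*(j + 3*sqrt(14)/2)) = 9*j*(j + 3*sqrt(14)/2))
M(-2)*(111 + 83) = ((9/2)*(-2)*(2*(-2) + 3*sqrt(14)))*(111 + 83) = ((9/2)*(-2)*(-4 + 3*sqrt(14)))*194 = (36 - 27*sqrt(14))*194 = 6984 - 5238*sqrt(14)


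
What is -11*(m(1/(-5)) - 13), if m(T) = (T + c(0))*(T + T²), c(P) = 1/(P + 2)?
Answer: 17941/125 ≈ 143.53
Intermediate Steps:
c(P) = 1/(2 + P)
m(T) = (½ + T)*(T + T²) (m(T) = (T + 1/(2 + 0))*(T + T²) = (T + 1/2)*(T + T²) = (T + ½)*(T + T²) = (½ + T)*(T + T²))
-11*(m(1/(-5)) - 13) = -11*((1/(-5))*(1 + 2*(1/(-5))² + 3*(1/(-5)))/2 - 13) = -11*((1*(-⅕))*(1 + 2*(1*(-⅕))² + 3*(1*(-⅕)))/2 - 13) = -11*((½)*(-⅕)*(1 + 2*(-⅕)² + 3*(-⅕)) - 13) = -11*((½)*(-⅕)*(1 + 2*(1/25) - ⅗) - 13) = -11*((½)*(-⅕)*(1 + 2/25 - ⅗) - 13) = -11*((½)*(-⅕)*(12/25) - 13) = -11*(-6/125 - 13) = -11*(-1631/125) = 17941/125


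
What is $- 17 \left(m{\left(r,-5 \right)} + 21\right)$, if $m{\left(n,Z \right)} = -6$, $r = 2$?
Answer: $-255$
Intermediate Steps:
$- 17 \left(m{\left(r,-5 \right)} + 21\right) = - 17 \left(-6 + 21\right) = \left(-17\right) 15 = -255$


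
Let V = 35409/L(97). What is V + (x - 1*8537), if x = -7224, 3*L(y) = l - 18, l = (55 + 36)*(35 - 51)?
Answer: -2121631/134 ≈ -15833.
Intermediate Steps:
l = -1456 (l = 91*(-16) = -1456)
L(y) = -1474/3 (L(y) = (-1456 - 18)/3 = (1/3)*(-1474) = -1474/3)
V = -9657/134 (V = 35409/(-1474/3) = 35409*(-3/1474) = -9657/134 ≈ -72.067)
V + (x - 1*8537) = -9657/134 + (-7224 - 1*8537) = -9657/134 + (-7224 - 8537) = -9657/134 - 15761 = -2121631/134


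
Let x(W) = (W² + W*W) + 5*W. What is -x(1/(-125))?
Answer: 623/15625 ≈ 0.039872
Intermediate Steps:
x(W) = 2*W² + 5*W (x(W) = (W² + W²) + 5*W = 2*W² + 5*W)
-x(1/(-125)) = -(5 + 2/(-125))/(-125) = -(-1)*(5 + 2*(-1/125))/125 = -(-1)*(5 - 2/125)/125 = -(-1)*623/(125*125) = -1*(-623/15625) = 623/15625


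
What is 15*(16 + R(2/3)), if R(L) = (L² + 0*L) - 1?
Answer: 695/3 ≈ 231.67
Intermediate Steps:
R(L) = -1 + L² (R(L) = (L² + 0) - 1 = L² - 1 = -1 + L²)
15*(16 + R(2/3)) = 15*(16 + (-1 + (2/3)²)) = 15*(16 + (-1 + (2*(⅓))²)) = 15*(16 + (-1 + (⅔)²)) = 15*(16 + (-1 + 4/9)) = 15*(16 - 5/9) = 15*(139/9) = 695/3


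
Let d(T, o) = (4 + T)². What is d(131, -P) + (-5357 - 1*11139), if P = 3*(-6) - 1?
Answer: 1729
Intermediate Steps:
P = -19 (P = -18 - 1 = -19)
d(131, -P) + (-5357 - 1*11139) = (4 + 131)² + (-5357 - 1*11139) = 135² + (-5357 - 11139) = 18225 - 16496 = 1729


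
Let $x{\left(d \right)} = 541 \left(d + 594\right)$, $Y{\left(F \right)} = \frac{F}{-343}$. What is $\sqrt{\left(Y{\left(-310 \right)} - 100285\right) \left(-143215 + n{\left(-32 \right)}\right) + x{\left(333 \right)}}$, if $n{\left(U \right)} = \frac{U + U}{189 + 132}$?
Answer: $\frac{4 \sqrt{24676074583253513}}{5243} \approx 1.1984 \cdot 10^{5}$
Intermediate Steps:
$Y{\left(F \right)} = - \frac{F}{343}$ ($Y{\left(F \right)} = F \left(- \frac{1}{343}\right) = - \frac{F}{343}$)
$n{\left(U \right)} = \frac{2 U}{321}$
$x{\left(d \right)} = 321354 + 541 d$ ($x{\left(d \right)} = 541 \left(594 + d\right) = 321354 + 541 d$)
$\sqrt{\left(Y{\left(-310 \right)} - 100285\right) \left(-143215 + n{\left(-32 \right)}\right) + x{\left(333 \right)}} = \sqrt{\left(\left(- \frac{1}{343}\right) \left(-310\right) - 100285\right) \left(-143215 + \frac{2}{321} \left(-32\right)\right) + \left(321354 + 541 \cdot 333\right)} = \sqrt{\left(\frac{310}{343} - 100285\right) \left(-143215 - \frac{64}{321}\right) + \left(321354 + 180153\right)} = \sqrt{\left(- \frac{34397445}{343}\right) \left(- \frac{45972079}{321}\right) + 501507} = \sqrt{\frac{527107352979385}{36701} + 501507} = \sqrt{\frac{527125758787792}{36701}} = \frac{4 \sqrt{24676074583253513}}{5243}$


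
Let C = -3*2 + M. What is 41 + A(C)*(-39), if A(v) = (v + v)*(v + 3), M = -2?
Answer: -3079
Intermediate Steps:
C = -8 (C = -3*2 - 2 = -6 - 2 = -8)
A(v) = 2*v*(3 + v) (A(v) = (2*v)*(3 + v) = 2*v*(3 + v))
41 + A(C)*(-39) = 41 + (2*(-8)*(3 - 8))*(-39) = 41 + (2*(-8)*(-5))*(-39) = 41 + 80*(-39) = 41 - 3120 = -3079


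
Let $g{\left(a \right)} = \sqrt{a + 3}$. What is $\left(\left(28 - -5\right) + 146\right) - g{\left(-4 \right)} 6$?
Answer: $- 1074 i \approx - 1074.0 i$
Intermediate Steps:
$g{\left(a \right)} = \sqrt{3 + a}$
$\left(\left(28 - -5\right) + 146\right) - g{\left(-4 \right)} 6 = \left(\left(28 - -5\right) + 146\right) - \sqrt{3 - 4} \cdot 6 = \left(\left(28 + 5\right) + 146\right) - \sqrt{-1} \cdot 6 = \left(33 + 146\right) - i 6 = 179 \left(- 6 i\right) = - 1074 i$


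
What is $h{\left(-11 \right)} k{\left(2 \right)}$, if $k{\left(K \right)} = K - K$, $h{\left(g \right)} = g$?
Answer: $0$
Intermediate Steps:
$k{\left(K \right)} = 0$
$h{\left(-11 \right)} k{\left(2 \right)} = \left(-11\right) 0 = 0$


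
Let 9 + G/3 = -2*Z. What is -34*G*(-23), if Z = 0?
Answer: -21114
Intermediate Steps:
G = -27 (G = -27 + 3*(-2*0) = -27 + 3*0 = -27 + 0 = -27)
-34*G*(-23) = -34*(-27)*(-23) = 918*(-23) = -21114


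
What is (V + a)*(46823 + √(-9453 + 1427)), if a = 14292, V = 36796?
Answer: 2392093424 + 51088*I*√8026 ≈ 2.3921e+9 + 4.5769e+6*I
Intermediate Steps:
(V + a)*(46823 + √(-9453 + 1427)) = (36796 + 14292)*(46823 + √(-9453 + 1427)) = 51088*(46823 + √(-8026)) = 51088*(46823 + I*√8026) = 2392093424 + 51088*I*√8026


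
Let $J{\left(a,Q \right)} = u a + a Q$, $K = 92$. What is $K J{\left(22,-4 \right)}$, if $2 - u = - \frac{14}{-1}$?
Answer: $-32384$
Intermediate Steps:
$u = -12$ ($u = 2 - - \frac{14}{-1} = 2 - \left(-14\right) \left(-1\right) = 2 - 14 = -12$)
$J{\left(a,Q \right)} = - 12 a + Q a$ ($J{\left(a,Q \right)} = - 12 a + a Q = - 12 a + Q a$)
$K J{\left(22,-4 \right)} = 92 \cdot 22 \left(-12 - 4\right) = 92 \cdot 22 \left(-16\right) = 92 \left(-352\right) = -32384$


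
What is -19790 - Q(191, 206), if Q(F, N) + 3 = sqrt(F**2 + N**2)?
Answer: -19787 - sqrt(78917) ≈ -20068.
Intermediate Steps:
Q(F, N) = -3 + sqrt(F**2 + N**2)
-19790 - Q(191, 206) = -19790 - (-3 + sqrt(191**2 + 206**2)) = -19790 - (-3 + sqrt(36481 + 42436)) = -19790 - (-3 + sqrt(78917)) = -19790 + (3 - sqrt(78917)) = -19787 - sqrt(78917)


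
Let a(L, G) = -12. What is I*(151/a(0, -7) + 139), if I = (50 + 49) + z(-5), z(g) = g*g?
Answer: 47027/3 ≈ 15676.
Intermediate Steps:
z(g) = g**2
I = 124 (I = (50 + 49) + (-5)**2 = 99 + 25 = 124)
I*(151/a(0, -7) + 139) = 124*(151/(-12) + 139) = 124*(151*(-1/12) + 139) = 124*(-151/12 + 139) = 124*(1517/12) = 47027/3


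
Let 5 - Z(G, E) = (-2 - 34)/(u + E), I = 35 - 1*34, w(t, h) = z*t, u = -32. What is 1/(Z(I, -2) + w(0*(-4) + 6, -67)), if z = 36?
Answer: 17/3739 ≈ 0.0045467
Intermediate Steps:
w(t, h) = 36*t
I = 1 (I = 35 - 34 = 1)
Z(G, E) = 5 + 36/(-32 + E) (Z(G, E) = 5 - (-2 - 34)/(-32 + E) = 5 - (-36)/(-32 + E) = 5 + 36/(-32 + E))
1/(Z(I, -2) + w(0*(-4) + 6, -67)) = 1/((-124 + 5*(-2))/(-32 - 2) + 36*(0*(-4) + 6)) = 1/((-124 - 10)/(-34) + 36*(0 + 6)) = 1/(-1/34*(-134) + 36*6) = 1/(67/17 + 216) = 1/(3739/17) = 17/3739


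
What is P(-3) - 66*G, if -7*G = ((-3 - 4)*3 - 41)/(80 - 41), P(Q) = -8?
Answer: -2092/91 ≈ -22.989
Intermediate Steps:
G = 62/273 (G = -((-3 - 4)*3 - 41)/(7*(80 - 41)) = -(-7*3 - 41)/(7*39) = -(-21 - 41)/(7*39) = -(-62)/(7*39) = -⅐*(-62/39) = 62/273 ≈ 0.22711)
P(-3) - 66*G = -8 - 66*62/273 = -8 - 1364/91 = -2092/91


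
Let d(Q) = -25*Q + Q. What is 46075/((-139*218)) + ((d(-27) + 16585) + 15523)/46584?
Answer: -72111593/88224273 ≈ -0.81737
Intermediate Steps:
d(Q) = -24*Q
46075/((-139*218)) + ((d(-27) + 16585) + 15523)/46584 = 46075/((-139*218)) + ((-24*(-27) + 16585) + 15523)/46584 = 46075/(-30302) + ((648 + 16585) + 15523)*(1/46584) = 46075*(-1/30302) + (17233 + 15523)*(1/46584) = -46075/30302 + 32756*(1/46584) = -46075/30302 + 8189/11646 = -72111593/88224273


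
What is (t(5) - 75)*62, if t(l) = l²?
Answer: -3100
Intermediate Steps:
(t(5) - 75)*62 = (5² - 75)*62 = (25 - 75)*62 = -50*62 = -3100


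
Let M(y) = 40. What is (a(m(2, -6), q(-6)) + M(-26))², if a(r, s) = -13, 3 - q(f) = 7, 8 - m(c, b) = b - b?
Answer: 729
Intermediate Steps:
m(c, b) = 8 (m(c, b) = 8 - (b - b) = 8 - 1*0 = 8 + 0 = 8)
q(f) = -4 (q(f) = 3 - 1*7 = 3 - 7 = -4)
(a(m(2, -6), q(-6)) + M(-26))² = (-13 + 40)² = 27² = 729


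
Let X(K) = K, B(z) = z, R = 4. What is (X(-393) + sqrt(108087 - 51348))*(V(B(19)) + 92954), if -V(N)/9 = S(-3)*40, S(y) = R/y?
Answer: -36719562 + 93434*sqrt(56739) ≈ -1.4464e+7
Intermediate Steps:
S(y) = 4/y
V(N) = 480 (V(N) = -9*4/(-3)*40 = -9*4*(-1/3)*40 = -(-12)*40 = -9*(-160/3) = 480)
(X(-393) + sqrt(108087 - 51348))*(V(B(19)) + 92954) = (-393 + sqrt(108087 - 51348))*(480 + 92954) = (-393 + sqrt(56739))*93434 = -36719562 + 93434*sqrt(56739)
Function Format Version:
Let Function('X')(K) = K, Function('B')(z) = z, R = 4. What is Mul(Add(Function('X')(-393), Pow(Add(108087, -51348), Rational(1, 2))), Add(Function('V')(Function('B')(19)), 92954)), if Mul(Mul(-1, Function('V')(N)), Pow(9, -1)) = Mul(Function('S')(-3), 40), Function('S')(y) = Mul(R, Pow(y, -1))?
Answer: Add(-36719562, Mul(93434, Pow(56739, Rational(1, 2)))) ≈ -1.4464e+7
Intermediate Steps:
Function('S')(y) = Mul(4, Pow(y, -1))
Function('V')(N) = 480 (Function('V')(N) = Mul(-9, Mul(Mul(4, Pow(-3, -1)), 40)) = Mul(-9, Mul(Mul(4, Rational(-1, 3)), 40)) = Mul(-9, Mul(Rational(-4, 3), 40)) = Mul(-9, Rational(-160, 3)) = 480)
Mul(Add(Function('X')(-393), Pow(Add(108087, -51348), Rational(1, 2))), Add(Function('V')(Function('B')(19)), 92954)) = Mul(Add(-393, Pow(Add(108087, -51348), Rational(1, 2))), Add(480, 92954)) = Mul(Add(-393, Pow(56739, Rational(1, 2))), 93434) = Add(-36719562, Mul(93434, Pow(56739, Rational(1, 2))))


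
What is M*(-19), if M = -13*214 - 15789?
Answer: 352849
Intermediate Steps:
M = -18571 (M = -2782 - 15789 = -18571)
M*(-19) = -18571*(-19) = 352849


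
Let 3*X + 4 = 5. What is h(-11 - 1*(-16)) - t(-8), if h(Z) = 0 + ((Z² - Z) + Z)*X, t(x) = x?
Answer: 49/3 ≈ 16.333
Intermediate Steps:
X = ⅓ (X = -4/3 + (⅓)*5 = -4/3 + 5/3 = ⅓ ≈ 0.33333)
h(Z) = Z²/3 (h(Z) = 0 + ((Z² - Z) + Z)*(⅓) = 0 + Z²*(⅓) = 0 + Z²/3 = Z²/3)
h(-11 - 1*(-16)) - t(-8) = (-11 - 1*(-16))²/3 - 1*(-8) = (-11 + 16)²/3 + 8 = (⅓)*5² + 8 = (⅓)*25 + 8 = 25/3 + 8 = 49/3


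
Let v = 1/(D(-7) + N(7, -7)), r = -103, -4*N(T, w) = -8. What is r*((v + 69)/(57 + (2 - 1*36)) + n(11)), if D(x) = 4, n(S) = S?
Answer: -199099/138 ≈ -1442.7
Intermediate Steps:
N(T, w) = 2 (N(T, w) = -1/4*(-8) = 2)
v = 1/6 (v = 1/(4 + 2) = 1/6 ≈ 0.16667)
r*((v + 69)/(57 + (2 - 1*36)) + n(11)) = -103*((1/6 + 69)/(57 + (2 - 1*36)) + 11) = -103*(415/(6*(57 + (2 - 36))) + 11) = -103*(415/(6*(57 - 34)) + 11) = -103*((415/6)/23 + 11) = -103*((415/6)*(1/23) + 11) = -103*(415/138 + 11) = -103*1933/138 = -199099/138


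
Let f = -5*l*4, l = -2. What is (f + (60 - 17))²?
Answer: 6889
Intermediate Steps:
f = 40 (f = -5*(-2)*4 = 10*4 = 40)
(f + (60 - 17))² = (40 + (60 - 17))² = (40 + 43)² = 83² = 6889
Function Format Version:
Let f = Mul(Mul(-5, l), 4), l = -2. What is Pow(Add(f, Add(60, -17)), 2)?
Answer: 6889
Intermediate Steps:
f = 40 (f = Mul(Mul(-5, -2), 4) = Mul(10, 4) = 40)
Pow(Add(f, Add(60, -17)), 2) = Pow(Add(40, Add(60, -17)), 2) = Pow(Add(40, 43), 2) = Pow(83, 2) = 6889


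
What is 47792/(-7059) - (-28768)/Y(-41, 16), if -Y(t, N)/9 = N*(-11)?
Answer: 2653558/232947 ≈ 11.391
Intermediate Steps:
Y(t, N) = 99*N (Y(t, N) = -9*N*(-11) = -(-99)*N = 99*N)
47792/(-7059) - (-28768)/Y(-41, 16) = 47792/(-7059) - (-28768)/(99*16) = 47792*(-1/7059) - (-28768)/1584 = -47792/7059 - (-28768)/1584 = -47792/7059 - 1*(-1798/99) = -47792/7059 + 1798/99 = 2653558/232947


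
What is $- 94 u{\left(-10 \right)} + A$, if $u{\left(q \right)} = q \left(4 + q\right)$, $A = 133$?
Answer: $-5507$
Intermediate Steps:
$- 94 u{\left(-10 \right)} + A = - 94 \left(- 10 \left(4 - 10\right)\right) + 133 = - 94 \left(\left(-10\right) \left(-6\right)\right) + 133 = \left(-94\right) 60 + 133 = -5640 + 133 = -5507$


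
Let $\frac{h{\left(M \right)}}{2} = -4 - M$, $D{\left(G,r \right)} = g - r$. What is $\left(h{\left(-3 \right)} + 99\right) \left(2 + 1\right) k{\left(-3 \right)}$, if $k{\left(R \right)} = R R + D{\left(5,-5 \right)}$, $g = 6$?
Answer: $5820$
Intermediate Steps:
$D{\left(G,r \right)} = 6 - r$
$h{\left(M \right)} = -8 - 2 M$ ($h{\left(M \right)} = 2 \left(-4 - M\right) = -8 - 2 M$)
$k{\left(R \right)} = 11 + R^{2}$ ($k{\left(R \right)} = R R + \left(6 - -5\right) = R^{2} + \left(6 + 5\right) = R^{2} + 11 = 11 + R^{2}$)
$\left(h{\left(-3 \right)} + 99\right) \left(2 + 1\right) k{\left(-3 \right)} = \left(\left(-8 - -6\right) + 99\right) \left(2 + 1\right) \left(11 + \left(-3\right)^{2}\right) = \left(\left(-8 + 6\right) + 99\right) 3 \left(11 + 9\right) = \left(-2 + 99\right) 3 \cdot 20 = 97 \cdot 60 = 5820$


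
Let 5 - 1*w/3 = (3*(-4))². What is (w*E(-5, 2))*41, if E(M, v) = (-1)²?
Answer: -17097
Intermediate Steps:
E(M, v) = 1
w = -417 (w = 15 - 3*(3*(-4))² = 15 - 3*(-12)² = 15 - 3*144 = 15 - 432 = -417)
(w*E(-5, 2))*41 = -417*1*41 = -417*41 = -17097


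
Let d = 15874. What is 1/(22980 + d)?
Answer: 1/38854 ≈ 2.5737e-5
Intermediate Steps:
1/(22980 + d) = 1/(22980 + 15874) = 1/38854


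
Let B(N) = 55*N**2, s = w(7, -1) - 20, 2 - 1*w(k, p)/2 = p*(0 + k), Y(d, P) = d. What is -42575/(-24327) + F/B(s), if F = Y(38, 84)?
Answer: 5145463/2675970 ≈ 1.9228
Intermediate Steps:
w(k, p) = 4 - 2*k*p (w(k, p) = 4 - 2*p*(0 + k) = 4 - 2*p*k = 4 - 2*k*p)
F = 38
s = -2 (s = (4 - 2*7*(-1)) - 20 = (4 + 14) - 20 = 18 - 20 = -2)
-42575/(-24327) + F/B(s) = -42575/(-24327) + 38/((55*(-2)**2)) = -42575*(-1/24327) + 38/((55*4)) = 42575/24327 + 38/220 = 42575/24327 + 38*(1/220) = 42575/24327 + 19/110 = 5145463/2675970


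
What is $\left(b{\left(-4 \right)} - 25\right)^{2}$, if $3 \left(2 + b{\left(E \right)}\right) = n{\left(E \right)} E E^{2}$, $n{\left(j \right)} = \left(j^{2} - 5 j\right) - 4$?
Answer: $\frac{4532641}{9} \approx 5.0363 \cdot 10^{5}$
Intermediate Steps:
$n{\left(j \right)} = -4 + j^{2} - 5 j$
$b{\left(E \right)} = -2 + \frac{E^{3} \left(-4 + E^{2} - 5 E\right)}{3}$ ($b{\left(E \right)} = -2 + \frac{\left(-4 + E^{2} - 5 E\right) E E^{2}}{3} = -2 + \frac{E \left(-4 + E^{2} - 5 E\right) E^{2}}{3} = -2 + \frac{E^{3} \left(-4 + E^{2} - 5 E\right)}{3}$)
$\left(b{\left(-4 \right)} - 25\right)^{2} = \left(\left(-2 + \frac{\left(-4\right)^{3} \left(-4 + \left(-4\right)^{2} - -20\right)}{3}\right) - 25\right)^{2} = \left(\left(-2 + \frac{1}{3} \left(-64\right) \left(-4 + 16 + 20\right)\right) - 25\right)^{2} = \left(\left(-2 + \frac{1}{3} \left(-64\right) 32\right) - 25\right)^{2} = \left(\left(-2 - \frac{2048}{3}\right) - 25\right)^{2} = \left(- \frac{2054}{3} - 25\right)^{2} = \left(- \frac{2129}{3}\right)^{2} = \frac{4532641}{9}$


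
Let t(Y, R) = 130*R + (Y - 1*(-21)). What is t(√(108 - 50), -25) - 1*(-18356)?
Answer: 15127 + √58 ≈ 15135.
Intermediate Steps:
t(Y, R) = 21 + Y + 130*R (t(Y, R) = 130*R + (Y + 21) = 130*R + (21 + Y) = 21 + Y + 130*R)
t(√(108 - 50), -25) - 1*(-18356) = (21 + √(108 - 50) + 130*(-25)) - 1*(-18356) = (21 + √58 - 3250) + 18356 = (-3229 + √58) + 18356 = 15127 + √58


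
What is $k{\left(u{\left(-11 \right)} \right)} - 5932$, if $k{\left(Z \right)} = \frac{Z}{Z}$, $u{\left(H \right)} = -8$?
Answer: $-5931$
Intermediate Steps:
$k{\left(Z \right)} = 1$
$k{\left(u{\left(-11 \right)} \right)} - 5932 = 1 - 5932 = -5931$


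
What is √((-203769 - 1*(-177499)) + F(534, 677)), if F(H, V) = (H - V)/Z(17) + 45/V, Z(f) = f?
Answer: 18*I*√10743064541/11509 ≈ 162.11*I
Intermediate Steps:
F(H, V) = 45/V - V/17 + H/17 (F(H, V) = (H - V)/17 + 45/V = (H - V)*(1/17) + 45/V = (-V/17 + H/17) + 45/V = 45/V - V/17 + H/17)
√((-203769 - 1*(-177499)) + F(534, 677)) = √((-203769 - 1*(-177499)) + (1/17)*(765 + 677*(534 - 1*677))/677) = √((-203769 + 177499) + (1/17)*(1/677)*(765 + 677*(534 - 677))) = √(-26270 + (1/17)*(1/677)*(765 + 677*(-143))) = √(-26270 + (1/17)*(1/677)*(765 - 96811)) = √(-26270 + (1/17)*(1/677)*(-96046)) = √(-26270 - 96046/11509) = √(-302437476/11509) = 18*I*√10743064541/11509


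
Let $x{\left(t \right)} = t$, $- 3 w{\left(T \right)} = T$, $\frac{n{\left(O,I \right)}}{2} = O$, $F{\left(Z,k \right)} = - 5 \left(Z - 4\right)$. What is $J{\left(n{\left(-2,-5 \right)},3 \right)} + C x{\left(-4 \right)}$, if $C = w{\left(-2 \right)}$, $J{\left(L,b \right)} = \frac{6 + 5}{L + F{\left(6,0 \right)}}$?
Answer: $- \frac{145}{42} \approx -3.4524$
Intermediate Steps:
$F{\left(Z,k \right)} = 20 - 5 Z$ ($F{\left(Z,k \right)} = - 5 \left(-4 + Z\right) = 20 - 5 Z$)
$n{\left(O,I \right)} = 2 O$
$w{\left(T \right)} = - \frac{T}{3}$
$J{\left(L,b \right)} = \frac{11}{-10 + L}$ ($J{\left(L,b \right)} = \frac{6 + 5}{L + \left(20 - 30\right)} = \frac{11}{L + \left(20 - 30\right)} = \frac{11}{L - 10} = \frac{11}{-10 + L}$)
$C = \frac{2}{3}$ ($C = \left(- \frac{1}{3}\right) \left(-2\right) = \frac{2}{3} \approx 0.66667$)
$J{\left(n{\left(-2,-5 \right)},3 \right)} + C x{\left(-4 \right)} = \frac{11}{-10 + 2 \left(-2\right)} + \frac{2}{3} \left(-4\right) = \frac{11}{-10 - 4} - \frac{8}{3} = \frac{11}{-14} - \frac{8}{3} = 11 \left(- \frac{1}{14}\right) - \frac{8}{3} = - \frac{11}{14} - \frac{8}{3} = - \frac{145}{42}$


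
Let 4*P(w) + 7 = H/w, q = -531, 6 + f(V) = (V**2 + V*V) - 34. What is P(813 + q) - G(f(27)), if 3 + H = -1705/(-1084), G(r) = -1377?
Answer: 1681588141/1222752 ≈ 1375.2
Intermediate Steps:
f(V) = -40 + 2*V**2 (f(V) = -6 + ((V**2 + V*V) - 34) = -6 + ((V**2 + V**2) - 34) = -6 + (2*V**2 - 34) = -6 + (-34 + 2*V**2) = -40 + 2*V**2)
H = -1547/1084 (H = -3 - 1705/(-1084) = -3 - 1705*(-1/1084) = -3 + 1705/1084 = -1547/1084 ≈ -1.4271)
P(w) = -7/4 - 1547/(4336*w) (P(w) = -7/4 + (-1547/(1084*w))/4 = -7/4 - 1547/(4336*w))
P(813 + q) - G(f(27)) = 7*(-221 - 1084*(813 - 531))/(4336*(813 - 531)) - 1*(-1377) = (7/4336)*(-221 - 1084*282)/282 + 1377 = (7/4336)*(1/282)*(-221 - 305688) + 1377 = (7/4336)*(1/282)*(-305909) + 1377 = -2141363/1222752 + 1377 = 1681588141/1222752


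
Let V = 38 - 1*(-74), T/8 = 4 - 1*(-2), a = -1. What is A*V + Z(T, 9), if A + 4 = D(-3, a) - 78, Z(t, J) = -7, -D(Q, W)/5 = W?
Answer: -8631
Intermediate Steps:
D(Q, W) = -5*W
T = 48 (T = 8*(4 - 1*(-2)) = 8*(4 + 2) = 8*6 = 48)
V = 112 (V = 38 + 74 = 112)
A = -77 (A = -4 + (-5*(-1) - 78) = -4 + (5 - 78) = -4 - 73 = -77)
A*V + Z(T, 9) = -77*112 - 7 = -8624 - 7 = -8631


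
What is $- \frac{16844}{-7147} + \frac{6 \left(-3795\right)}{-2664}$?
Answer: $\frac{11533867}{1057756} \approx 10.904$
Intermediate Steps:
$- \frac{16844}{-7147} + \frac{6 \left(-3795\right)}{-2664} = \left(-16844\right) \left(- \frac{1}{7147}\right) - - \frac{1265}{148} = \frac{16844}{7147} + \frac{1265}{148} = \frac{11533867}{1057756}$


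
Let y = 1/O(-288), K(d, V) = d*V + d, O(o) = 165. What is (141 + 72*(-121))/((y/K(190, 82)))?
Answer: -22302170550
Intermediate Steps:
K(d, V) = d + V*d (K(d, V) = V*d + d = d + V*d)
y = 1/165 ≈ 0.0060606
(141 + 72*(-121))/((y/K(190, 82))) = (141 + 72*(-121))/((1/(165*((190*(1 + 82)))))) = (141 - 8712)/((1/(165*((190*83))))) = -8571/((1/165)/15770) = -8571/((1/165)*(1/15770)) = -8571/1/2602050 = -8571*2602050 = -22302170550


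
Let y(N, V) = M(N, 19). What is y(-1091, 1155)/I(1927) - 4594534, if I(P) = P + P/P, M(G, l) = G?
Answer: -8858262643/1928 ≈ -4.5945e+6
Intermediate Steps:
I(P) = 1 + P (I(P) = P + 1 = 1 + P)
y(N, V) = N
y(-1091, 1155)/I(1927) - 4594534 = -1091/(1 + 1927) - 4594534 = -1091/1928 - 4594534 = -8858262643/1928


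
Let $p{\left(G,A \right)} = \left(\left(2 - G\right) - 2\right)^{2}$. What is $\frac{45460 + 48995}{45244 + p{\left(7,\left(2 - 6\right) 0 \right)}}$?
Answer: $\frac{94455}{45293} \approx 2.0854$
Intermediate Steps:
$p{\left(G,A \right)} = G^{2}$ ($p{\left(G,A \right)} = \left(- G\right)^{2} = G^{2}$)
$\frac{45460 + 48995}{45244 + p{\left(7,\left(2 - 6\right) 0 \right)}} = \frac{45460 + 48995}{45244 + 7^{2}} = \frac{94455}{45244 + 49} = \frac{94455}{45293}$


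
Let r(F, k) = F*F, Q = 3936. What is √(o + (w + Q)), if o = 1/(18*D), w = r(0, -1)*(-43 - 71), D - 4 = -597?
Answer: √49827255518/3558 ≈ 62.738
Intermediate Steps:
D = -593 (D = 4 - 597 = -593)
r(F, k) = F²
w = 0 (w = 0²*(-43 - 71) = 0*(-114) = 0)
o = -1/10674 (o = 1/(18*(-593)) = 1/(-10674) = -1/10674 ≈ -9.3686e-5)
√(o + (w + Q)) = √(-1/10674 + (0 + 3936)) = √(-1/10674 + 3936) = √(42012863/10674) = √49827255518/3558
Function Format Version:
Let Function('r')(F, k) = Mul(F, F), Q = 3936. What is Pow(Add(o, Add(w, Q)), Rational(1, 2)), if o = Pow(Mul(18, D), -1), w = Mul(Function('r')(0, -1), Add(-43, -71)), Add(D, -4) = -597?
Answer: Mul(Rational(1, 3558), Pow(49827255518, Rational(1, 2))) ≈ 62.738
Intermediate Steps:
D = -593 (D = Add(4, -597) = -593)
Function('r')(F, k) = Pow(F, 2)
w = 0 (w = Mul(Pow(0, 2), Add(-43, -71)) = Mul(0, -114) = 0)
o = Rational(-1, 10674) (o = Pow(Mul(18, -593), -1) = Pow(-10674, -1) = Rational(-1, 10674) ≈ -9.3686e-5)
Pow(Add(o, Add(w, Q)), Rational(1, 2)) = Pow(Add(Rational(-1, 10674), Add(0, 3936)), Rational(1, 2)) = Pow(Add(Rational(-1, 10674), 3936), Rational(1, 2)) = Pow(Rational(42012863, 10674), Rational(1, 2)) = Mul(Rational(1, 3558), Pow(49827255518, Rational(1, 2)))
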